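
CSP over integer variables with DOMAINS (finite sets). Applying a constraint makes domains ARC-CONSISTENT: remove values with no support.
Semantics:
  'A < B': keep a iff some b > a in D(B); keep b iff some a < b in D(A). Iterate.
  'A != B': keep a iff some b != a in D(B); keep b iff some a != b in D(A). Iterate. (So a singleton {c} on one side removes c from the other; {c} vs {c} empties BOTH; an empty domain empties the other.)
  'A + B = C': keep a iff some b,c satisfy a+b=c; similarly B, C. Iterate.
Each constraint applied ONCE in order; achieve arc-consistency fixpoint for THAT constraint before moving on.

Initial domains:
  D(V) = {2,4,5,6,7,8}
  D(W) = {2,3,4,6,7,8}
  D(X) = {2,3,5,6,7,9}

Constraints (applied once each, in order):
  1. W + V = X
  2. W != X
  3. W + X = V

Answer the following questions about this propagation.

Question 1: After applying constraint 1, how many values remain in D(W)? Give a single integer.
Answer: 4

Derivation:
Constraint 1 (W + V = X) on D(W)={2,3,4,6,7,8} D(V)={2,4,5,6,7,8} D(X)={2,3,5,6,7,9}: W {2,3,4,6,7,8}->{2,3,4,7}; V {2,4,5,6,7,8}->{2,4,5,6,7}; X {2,3,5,6,7,9}->{5,6,7,9}
So after constraint 1: D(W)={2,3,4,7}, size = 4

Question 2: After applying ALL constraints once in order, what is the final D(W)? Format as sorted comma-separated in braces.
Answer: {2}

Derivation:
Constraint 1 (W + V = X) on D(W)={2,3,4,6,7,8} D(V)={2,4,5,6,7,8} D(X)={2,3,5,6,7,9}: W {2,3,4,6,7,8}->{2,3,4,7}; V {2,4,5,6,7,8}->{2,4,5,6,7}; X {2,3,5,6,7,9}->{5,6,7,9}
Constraint 2 (W != X) on D(W)={2,3,4,7} D(X)={5,6,7,9}: no change
Constraint 3 (W + X = V) on D(W)={2,3,4,7} D(X)={5,6,7,9} D(V)={2,4,5,6,7}: W {2,3,4,7}->{2}; X {5,6,7,9}->{5}; V {2,4,5,6,7}->{7}
So after all 3 constraints: D(W) = {2}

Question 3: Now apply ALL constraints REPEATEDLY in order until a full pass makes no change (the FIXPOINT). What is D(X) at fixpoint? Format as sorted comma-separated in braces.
Answer: {}

Derivation:
pass 0 (initial): D(X)={2,3,5,6,7,9}
pass 1: V {2,4,5,6,7,8}->{7}; W {2,3,4,6,7,8}->{2}; X {2,3,5,6,7,9}->{5}
pass 2: V {7}->{}; W {2}->{}; X {5}->{}
pass 3: no change
Fixpoint after 3 passes: D(X) = {}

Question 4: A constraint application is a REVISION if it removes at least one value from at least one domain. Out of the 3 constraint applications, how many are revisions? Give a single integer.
Constraint 1 (W + V = X) on D(W)={2,3,4,6,7,8} D(V)={2,4,5,6,7,8} D(X)={2,3,5,6,7,9}: W {2,3,4,6,7,8}->{2,3,4,7}; V {2,4,5,6,7,8}->{2,4,5,6,7}; X {2,3,5,6,7,9}->{5,6,7,9} => REVISION
Constraint 2 (W != X) on D(W)={2,3,4,7} D(X)={5,6,7,9}: no change => not a revision
Constraint 3 (W + X = V) on D(W)={2,3,4,7} D(X)={5,6,7,9} D(V)={2,4,5,6,7}: W {2,3,4,7}->{2}; X {5,6,7,9}->{5}; V {2,4,5,6,7}->{7} => REVISION
Total revisions = 2

Answer: 2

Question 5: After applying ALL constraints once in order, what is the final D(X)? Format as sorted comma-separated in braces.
Constraint 1 (W + V = X) on D(W)={2,3,4,6,7,8} D(V)={2,4,5,6,7,8} D(X)={2,3,5,6,7,9}: W {2,3,4,6,7,8}->{2,3,4,7}; V {2,4,5,6,7,8}->{2,4,5,6,7}; X {2,3,5,6,7,9}->{5,6,7,9}
Constraint 2 (W != X) on D(W)={2,3,4,7} D(X)={5,6,7,9}: no change
Constraint 3 (W + X = V) on D(W)={2,3,4,7} D(X)={5,6,7,9} D(V)={2,4,5,6,7}: W {2,3,4,7}->{2}; X {5,6,7,9}->{5}; V {2,4,5,6,7}->{7}
So after all 3 constraints: D(X) = {5}

Answer: {5}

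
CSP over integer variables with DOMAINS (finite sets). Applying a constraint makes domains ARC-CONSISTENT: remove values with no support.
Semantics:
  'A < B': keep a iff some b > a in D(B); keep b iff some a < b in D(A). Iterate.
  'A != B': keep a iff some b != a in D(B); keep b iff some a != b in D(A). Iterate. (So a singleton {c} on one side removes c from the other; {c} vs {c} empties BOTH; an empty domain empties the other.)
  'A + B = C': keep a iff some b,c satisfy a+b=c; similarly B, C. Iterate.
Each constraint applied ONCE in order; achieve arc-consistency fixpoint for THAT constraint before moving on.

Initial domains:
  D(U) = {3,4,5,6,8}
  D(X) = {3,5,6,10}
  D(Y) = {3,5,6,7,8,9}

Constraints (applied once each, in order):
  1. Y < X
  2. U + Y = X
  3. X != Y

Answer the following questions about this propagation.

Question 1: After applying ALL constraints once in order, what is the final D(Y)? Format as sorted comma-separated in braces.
Constraint 1 (Y < X) on D(Y)={3,5,6,7,8,9} D(X)={3,5,6,10}: X {3,5,6,10}->{5,6,10}
Constraint 2 (U + Y = X) on D(U)={3,4,5,6,8} D(Y)={3,5,6,7,8,9} D(X)={5,6,10}: U {3,4,5,6,8}->{3,4,5}; Y {3,5,6,7,8,9}->{3,5,6,7}; X {5,6,10}->{6,10}
Constraint 3 (X != Y) on D(X)={6,10} D(Y)={3,5,6,7}: no change
So after all 3 constraints: D(Y) = {3,5,6,7}

Answer: {3,5,6,7}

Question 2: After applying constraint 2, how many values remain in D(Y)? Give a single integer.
Answer: 4

Derivation:
Constraint 1 (Y < X) on D(Y)={3,5,6,7,8,9} D(X)={3,5,6,10}: X {3,5,6,10}->{5,6,10}
Constraint 2 (U + Y = X) on D(U)={3,4,5,6,8} D(Y)={3,5,6,7,8,9} D(X)={5,6,10}: U {3,4,5,6,8}->{3,4,5}; Y {3,5,6,7,8,9}->{3,5,6,7}; X {5,6,10}->{6,10}
So after constraint 2: D(Y)={3,5,6,7}, size = 4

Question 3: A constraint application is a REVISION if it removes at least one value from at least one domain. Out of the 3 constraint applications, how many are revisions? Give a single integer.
Constraint 1 (Y < X) on D(Y)={3,5,6,7,8,9} D(X)={3,5,6,10}: X {3,5,6,10}->{5,6,10} => REVISION
Constraint 2 (U + Y = X) on D(U)={3,4,5,6,8} D(Y)={3,5,6,7,8,9} D(X)={5,6,10}: U {3,4,5,6,8}->{3,4,5}; Y {3,5,6,7,8,9}->{3,5,6,7}; X {5,6,10}->{6,10} => REVISION
Constraint 3 (X != Y) on D(X)={6,10} D(Y)={3,5,6,7}: no change => not a revision
Total revisions = 2

Answer: 2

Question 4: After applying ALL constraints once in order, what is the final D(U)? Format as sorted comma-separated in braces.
Answer: {3,4,5}

Derivation:
Constraint 1 (Y < X) on D(Y)={3,5,6,7,8,9} D(X)={3,5,6,10}: X {3,5,6,10}->{5,6,10}
Constraint 2 (U + Y = X) on D(U)={3,4,5,6,8} D(Y)={3,5,6,7,8,9} D(X)={5,6,10}: U {3,4,5,6,8}->{3,4,5}; Y {3,5,6,7,8,9}->{3,5,6,7}; X {5,6,10}->{6,10}
Constraint 3 (X != Y) on D(X)={6,10} D(Y)={3,5,6,7}: no change
So after all 3 constraints: D(U) = {3,4,5}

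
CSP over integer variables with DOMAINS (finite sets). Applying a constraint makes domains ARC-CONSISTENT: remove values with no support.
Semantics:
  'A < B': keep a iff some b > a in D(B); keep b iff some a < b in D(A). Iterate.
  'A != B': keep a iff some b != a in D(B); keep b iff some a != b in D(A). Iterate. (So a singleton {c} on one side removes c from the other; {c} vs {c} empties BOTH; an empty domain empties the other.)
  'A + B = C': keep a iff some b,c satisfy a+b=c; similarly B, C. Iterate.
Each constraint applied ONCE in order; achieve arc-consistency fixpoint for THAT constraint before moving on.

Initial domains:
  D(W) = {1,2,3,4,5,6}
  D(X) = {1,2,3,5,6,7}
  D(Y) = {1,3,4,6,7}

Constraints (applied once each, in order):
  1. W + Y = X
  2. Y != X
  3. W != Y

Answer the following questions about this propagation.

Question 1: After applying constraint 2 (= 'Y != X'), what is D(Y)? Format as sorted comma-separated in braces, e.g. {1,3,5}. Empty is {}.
Answer: {1,3,4,6}

Derivation:
Constraint 1 (W + Y = X) on D(W)={1,2,3,4,5,6} D(Y)={1,3,4,6,7} D(X)={1,2,3,5,6,7}: Y {1,3,4,6,7}->{1,3,4,6}; X {1,2,3,5,6,7}->{2,3,5,6,7}
Constraint 2 (Y != X) on D(Y)={1,3,4,6} D(X)={2,3,5,6,7}: no change
So after constraint 2: D(Y) = {1,3,4,6}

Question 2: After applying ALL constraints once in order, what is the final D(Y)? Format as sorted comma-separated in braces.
Answer: {1,3,4,6}

Derivation:
Constraint 1 (W + Y = X) on D(W)={1,2,3,4,5,6} D(Y)={1,3,4,6,7} D(X)={1,2,3,5,6,7}: Y {1,3,4,6,7}->{1,3,4,6}; X {1,2,3,5,6,7}->{2,3,5,6,7}
Constraint 2 (Y != X) on D(Y)={1,3,4,6} D(X)={2,3,5,6,7}: no change
Constraint 3 (W != Y) on D(W)={1,2,3,4,5,6} D(Y)={1,3,4,6}: no change
So after all 3 constraints: D(Y) = {1,3,4,6}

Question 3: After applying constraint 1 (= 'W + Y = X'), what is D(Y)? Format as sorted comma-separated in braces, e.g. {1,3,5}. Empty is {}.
Constraint 1 (W + Y = X) on D(W)={1,2,3,4,5,6} D(Y)={1,3,4,6,7} D(X)={1,2,3,5,6,7}: Y {1,3,4,6,7}->{1,3,4,6}; X {1,2,3,5,6,7}->{2,3,5,6,7}
So after constraint 1: D(Y) = {1,3,4,6}

Answer: {1,3,4,6}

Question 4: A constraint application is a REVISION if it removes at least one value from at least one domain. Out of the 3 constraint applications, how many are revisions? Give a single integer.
Constraint 1 (W + Y = X) on D(W)={1,2,3,4,5,6} D(Y)={1,3,4,6,7} D(X)={1,2,3,5,6,7}: Y {1,3,4,6,7}->{1,3,4,6}; X {1,2,3,5,6,7}->{2,3,5,6,7} => REVISION
Constraint 2 (Y != X) on D(Y)={1,3,4,6} D(X)={2,3,5,6,7}: no change => not a revision
Constraint 3 (W != Y) on D(W)={1,2,3,4,5,6} D(Y)={1,3,4,6}: no change => not a revision
Total revisions = 1

Answer: 1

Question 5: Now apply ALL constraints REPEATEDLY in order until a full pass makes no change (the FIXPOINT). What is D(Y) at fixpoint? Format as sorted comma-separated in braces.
pass 0 (initial): D(Y)={1,3,4,6,7}
pass 1: X {1,2,3,5,6,7}->{2,3,5,6,7}; Y {1,3,4,6,7}->{1,3,4,6}
pass 2: no change
Fixpoint after 2 passes: D(Y) = {1,3,4,6}

Answer: {1,3,4,6}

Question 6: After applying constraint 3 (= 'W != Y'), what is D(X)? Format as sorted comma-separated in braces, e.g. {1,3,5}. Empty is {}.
Constraint 1 (W + Y = X) on D(W)={1,2,3,4,5,6} D(Y)={1,3,4,6,7} D(X)={1,2,3,5,6,7}: Y {1,3,4,6,7}->{1,3,4,6}; X {1,2,3,5,6,7}->{2,3,5,6,7}
Constraint 2 (Y != X) on D(Y)={1,3,4,6} D(X)={2,3,5,6,7}: no change
Constraint 3 (W != Y) on D(W)={1,2,3,4,5,6} D(Y)={1,3,4,6}: no change
So after constraint 3: D(X) = {2,3,5,6,7}

Answer: {2,3,5,6,7}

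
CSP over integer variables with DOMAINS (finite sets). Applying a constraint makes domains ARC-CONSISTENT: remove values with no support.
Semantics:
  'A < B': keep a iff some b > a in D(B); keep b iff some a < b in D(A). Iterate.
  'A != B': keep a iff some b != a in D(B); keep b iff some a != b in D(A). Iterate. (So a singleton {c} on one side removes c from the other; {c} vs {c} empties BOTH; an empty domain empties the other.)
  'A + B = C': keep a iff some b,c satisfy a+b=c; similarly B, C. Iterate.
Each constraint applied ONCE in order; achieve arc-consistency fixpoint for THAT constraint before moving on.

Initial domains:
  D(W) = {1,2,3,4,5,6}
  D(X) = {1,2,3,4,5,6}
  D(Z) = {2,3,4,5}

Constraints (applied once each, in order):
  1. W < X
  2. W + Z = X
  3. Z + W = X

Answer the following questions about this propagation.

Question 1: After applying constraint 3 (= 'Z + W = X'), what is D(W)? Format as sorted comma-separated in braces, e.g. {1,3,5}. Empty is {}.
Answer: {1,2,3,4}

Derivation:
Constraint 1 (W < X) on D(W)={1,2,3,4,5,6} D(X)={1,2,3,4,5,6}: W {1,2,3,4,5,6}->{1,2,3,4,5}; X {1,2,3,4,5,6}->{2,3,4,5,6}
Constraint 2 (W + Z = X) on D(W)={1,2,3,4,5} D(Z)={2,3,4,5} D(X)={2,3,4,5,6}: W {1,2,3,4,5}->{1,2,3,4}; X {2,3,4,5,6}->{3,4,5,6}
Constraint 3 (Z + W = X) on D(Z)={2,3,4,5} D(W)={1,2,3,4} D(X)={3,4,5,6}: no change
So after constraint 3: D(W) = {1,2,3,4}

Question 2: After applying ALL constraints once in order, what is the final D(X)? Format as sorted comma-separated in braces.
Constraint 1 (W < X) on D(W)={1,2,3,4,5,6} D(X)={1,2,3,4,5,6}: W {1,2,3,4,5,6}->{1,2,3,4,5}; X {1,2,3,4,5,6}->{2,3,4,5,6}
Constraint 2 (W + Z = X) on D(W)={1,2,3,4,5} D(Z)={2,3,4,5} D(X)={2,3,4,5,6}: W {1,2,3,4,5}->{1,2,3,4}; X {2,3,4,5,6}->{3,4,5,6}
Constraint 3 (Z + W = X) on D(Z)={2,3,4,5} D(W)={1,2,3,4} D(X)={3,4,5,6}: no change
So after all 3 constraints: D(X) = {3,4,5,6}

Answer: {3,4,5,6}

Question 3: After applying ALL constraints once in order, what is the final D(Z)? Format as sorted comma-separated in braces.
Answer: {2,3,4,5}

Derivation:
Constraint 1 (W < X) on D(W)={1,2,3,4,5,6} D(X)={1,2,3,4,5,6}: W {1,2,3,4,5,6}->{1,2,3,4,5}; X {1,2,3,4,5,6}->{2,3,4,5,6}
Constraint 2 (W + Z = X) on D(W)={1,2,3,4,5} D(Z)={2,3,4,5} D(X)={2,3,4,5,6}: W {1,2,3,4,5}->{1,2,3,4}; X {2,3,4,5,6}->{3,4,5,6}
Constraint 3 (Z + W = X) on D(Z)={2,3,4,5} D(W)={1,2,3,4} D(X)={3,4,5,6}: no change
So after all 3 constraints: D(Z) = {2,3,4,5}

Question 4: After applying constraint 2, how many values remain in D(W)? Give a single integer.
Answer: 4

Derivation:
Constraint 1 (W < X) on D(W)={1,2,3,4,5,6} D(X)={1,2,3,4,5,6}: W {1,2,3,4,5,6}->{1,2,3,4,5}; X {1,2,3,4,5,6}->{2,3,4,5,6}
Constraint 2 (W + Z = X) on D(W)={1,2,3,4,5} D(Z)={2,3,4,5} D(X)={2,3,4,5,6}: W {1,2,3,4,5}->{1,2,3,4}; X {2,3,4,5,6}->{3,4,5,6}
So after constraint 2: D(W)={1,2,3,4}, size = 4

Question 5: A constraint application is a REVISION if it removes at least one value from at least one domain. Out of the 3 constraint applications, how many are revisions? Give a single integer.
Answer: 2

Derivation:
Constraint 1 (W < X) on D(W)={1,2,3,4,5,6} D(X)={1,2,3,4,5,6}: W {1,2,3,4,5,6}->{1,2,3,4,5}; X {1,2,3,4,5,6}->{2,3,4,5,6} => REVISION
Constraint 2 (W + Z = X) on D(W)={1,2,3,4,5} D(Z)={2,3,4,5} D(X)={2,3,4,5,6}: W {1,2,3,4,5}->{1,2,3,4}; X {2,3,4,5,6}->{3,4,5,6} => REVISION
Constraint 3 (Z + W = X) on D(Z)={2,3,4,5} D(W)={1,2,3,4} D(X)={3,4,5,6}: no change => not a revision
Total revisions = 2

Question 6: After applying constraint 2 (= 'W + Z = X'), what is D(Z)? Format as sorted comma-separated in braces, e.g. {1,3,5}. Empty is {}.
Answer: {2,3,4,5}

Derivation:
Constraint 1 (W < X) on D(W)={1,2,3,4,5,6} D(X)={1,2,3,4,5,6}: W {1,2,3,4,5,6}->{1,2,3,4,5}; X {1,2,3,4,5,6}->{2,3,4,5,6}
Constraint 2 (W + Z = X) on D(W)={1,2,3,4,5} D(Z)={2,3,4,5} D(X)={2,3,4,5,6}: W {1,2,3,4,5}->{1,2,3,4}; X {2,3,4,5,6}->{3,4,5,6}
So after constraint 2: D(Z) = {2,3,4,5}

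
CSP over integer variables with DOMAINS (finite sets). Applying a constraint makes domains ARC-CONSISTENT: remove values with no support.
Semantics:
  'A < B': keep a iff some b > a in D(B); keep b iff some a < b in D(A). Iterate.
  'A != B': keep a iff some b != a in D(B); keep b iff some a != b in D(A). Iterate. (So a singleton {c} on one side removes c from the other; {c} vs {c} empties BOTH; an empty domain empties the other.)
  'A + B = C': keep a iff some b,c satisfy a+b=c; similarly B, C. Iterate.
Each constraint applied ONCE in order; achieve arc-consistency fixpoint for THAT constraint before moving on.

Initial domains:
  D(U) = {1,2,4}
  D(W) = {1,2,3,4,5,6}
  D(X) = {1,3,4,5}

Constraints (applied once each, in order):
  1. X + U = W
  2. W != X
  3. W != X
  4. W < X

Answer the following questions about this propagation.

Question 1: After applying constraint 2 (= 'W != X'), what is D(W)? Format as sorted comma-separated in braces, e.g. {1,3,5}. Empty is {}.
Answer: {2,3,4,5,6}

Derivation:
Constraint 1 (X + U = W) on D(X)={1,3,4,5} D(U)={1,2,4} D(W)={1,2,3,4,5,6}: W {1,2,3,4,5,6}->{2,3,4,5,6}
Constraint 2 (W != X) on D(W)={2,3,4,5,6} D(X)={1,3,4,5}: no change
So after constraint 2: D(W) = {2,3,4,5,6}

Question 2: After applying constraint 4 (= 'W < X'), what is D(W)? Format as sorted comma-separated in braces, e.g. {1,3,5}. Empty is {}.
Constraint 1 (X + U = W) on D(X)={1,3,4,5} D(U)={1,2,4} D(W)={1,2,3,4,5,6}: W {1,2,3,4,5,6}->{2,3,4,5,6}
Constraint 2 (W != X) on D(W)={2,3,4,5,6} D(X)={1,3,4,5}: no change
Constraint 3 (W != X) on D(W)={2,3,4,5,6} D(X)={1,3,4,5}: no change
Constraint 4 (W < X) on D(W)={2,3,4,5,6} D(X)={1,3,4,5}: W {2,3,4,5,6}->{2,3,4}; X {1,3,4,5}->{3,4,5}
So after constraint 4: D(W) = {2,3,4}

Answer: {2,3,4}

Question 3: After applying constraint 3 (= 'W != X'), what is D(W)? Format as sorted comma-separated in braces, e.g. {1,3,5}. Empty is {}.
Constraint 1 (X + U = W) on D(X)={1,3,4,5} D(U)={1,2,4} D(W)={1,2,3,4,5,6}: W {1,2,3,4,5,6}->{2,3,4,5,6}
Constraint 2 (W != X) on D(W)={2,3,4,5,6} D(X)={1,3,4,5}: no change
Constraint 3 (W != X) on D(W)={2,3,4,5,6} D(X)={1,3,4,5}: no change
So after constraint 3: D(W) = {2,3,4,5,6}

Answer: {2,3,4,5,6}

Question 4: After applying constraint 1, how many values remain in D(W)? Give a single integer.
Constraint 1 (X + U = W) on D(X)={1,3,4,5} D(U)={1,2,4} D(W)={1,2,3,4,5,6}: W {1,2,3,4,5,6}->{2,3,4,5,6}
So after constraint 1: D(W)={2,3,4,5,6}, size = 5

Answer: 5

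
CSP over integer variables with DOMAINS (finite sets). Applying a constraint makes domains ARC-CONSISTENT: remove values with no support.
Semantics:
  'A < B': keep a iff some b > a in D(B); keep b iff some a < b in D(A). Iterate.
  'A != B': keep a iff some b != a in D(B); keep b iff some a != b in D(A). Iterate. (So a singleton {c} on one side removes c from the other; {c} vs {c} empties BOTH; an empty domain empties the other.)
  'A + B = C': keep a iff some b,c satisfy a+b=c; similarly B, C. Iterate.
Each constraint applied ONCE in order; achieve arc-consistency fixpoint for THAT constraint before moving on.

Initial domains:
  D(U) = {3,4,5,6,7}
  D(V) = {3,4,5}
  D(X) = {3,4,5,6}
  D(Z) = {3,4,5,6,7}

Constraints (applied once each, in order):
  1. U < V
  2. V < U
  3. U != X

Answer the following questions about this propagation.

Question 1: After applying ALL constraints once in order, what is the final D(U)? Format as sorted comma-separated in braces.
Answer: {}

Derivation:
Constraint 1 (U < V) on D(U)={3,4,5,6,7} D(V)={3,4,5}: U {3,4,5,6,7}->{3,4}; V {3,4,5}->{4,5}
Constraint 2 (V < U) on D(V)={4,5} D(U)={3,4}: V {4,5}->{}; U {3,4}->{}
Constraint 3 (U != X) on D(U)={} D(X)={3,4,5,6}: X {3,4,5,6}->{}
So after all 3 constraints: D(U) = {}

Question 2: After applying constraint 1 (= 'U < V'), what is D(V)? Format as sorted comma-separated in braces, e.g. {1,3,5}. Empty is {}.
Constraint 1 (U < V) on D(U)={3,4,5,6,7} D(V)={3,4,5}: U {3,4,5,6,7}->{3,4}; V {3,4,5}->{4,5}
So after constraint 1: D(V) = {4,5}

Answer: {4,5}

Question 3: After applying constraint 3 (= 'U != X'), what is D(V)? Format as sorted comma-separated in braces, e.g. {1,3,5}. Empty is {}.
Constraint 1 (U < V) on D(U)={3,4,5,6,7} D(V)={3,4,5}: U {3,4,5,6,7}->{3,4}; V {3,4,5}->{4,5}
Constraint 2 (V < U) on D(V)={4,5} D(U)={3,4}: V {4,5}->{}; U {3,4}->{}
Constraint 3 (U != X) on D(U)={} D(X)={3,4,5,6}: X {3,4,5,6}->{}
So after constraint 3: D(V) = {}

Answer: {}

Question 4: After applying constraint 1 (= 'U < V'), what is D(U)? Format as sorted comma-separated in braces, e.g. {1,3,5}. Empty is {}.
Constraint 1 (U < V) on D(U)={3,4,5,6,7} D(V)={3,4,5}: U {3,4,5,6,7}->{3,4}; V {3,4,5}->{4,5}
So after constraint 1: D(U) = {3,4}

Answer: {3,4}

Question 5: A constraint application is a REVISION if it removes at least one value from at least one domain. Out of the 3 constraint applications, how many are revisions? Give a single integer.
Constraint 1 (U < V) on D(U)={3,4,5,6,7} D(V)={3,4,5}: U {3,4,5,6,7}->{3,4}; V {3,4,5}->{4,5} => REVISION
Constraint 2 (V < U) on D(V)={4,5} D(U)={3,4}: V {4,5}->{}; U {3,4}->{} => REVISION
Constraint 3 (U != X) on D(U)={} D(X)={3,4,5,6}: X {3,4,5,6}->{} => REVISION
Total revisions = 3

Answer: 3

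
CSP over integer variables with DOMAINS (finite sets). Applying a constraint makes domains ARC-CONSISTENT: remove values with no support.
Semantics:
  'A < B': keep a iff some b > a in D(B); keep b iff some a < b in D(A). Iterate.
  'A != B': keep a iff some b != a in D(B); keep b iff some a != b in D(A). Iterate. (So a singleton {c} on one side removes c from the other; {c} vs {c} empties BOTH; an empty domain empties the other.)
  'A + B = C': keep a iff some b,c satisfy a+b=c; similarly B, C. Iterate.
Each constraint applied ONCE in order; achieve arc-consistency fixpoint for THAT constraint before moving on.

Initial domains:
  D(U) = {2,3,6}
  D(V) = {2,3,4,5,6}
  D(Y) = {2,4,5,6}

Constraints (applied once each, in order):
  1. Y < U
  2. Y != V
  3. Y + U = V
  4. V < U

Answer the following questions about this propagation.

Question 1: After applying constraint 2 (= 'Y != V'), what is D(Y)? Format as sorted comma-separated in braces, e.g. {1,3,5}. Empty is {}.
Constraint 1 (Y < U) on D(Y)={2,4,5,6} D(U)={2,3,6}: Y {2,4,5,6}->{2,4,5}; U {2,3,6}->{3,6}
Constraint 2 (Y != V) on D(Y)={2,4,5} D(V)={2,3,4,5,6}: no change
So after constraint 2: D(Y) = {2,4,5}

Answer: {2,4,5}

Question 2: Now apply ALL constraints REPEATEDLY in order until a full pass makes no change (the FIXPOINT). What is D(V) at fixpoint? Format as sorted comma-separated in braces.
Answer: {}

Derivation:
pass 0 (initial): D(V)={2,3,4,5,6}
pass 1: U {2,3,6}->{}; V {2,3,4,5,6}->{}; Y {2,4,5,6}->{2}
pass 2: Y {2}->{}
pass 3: no change
Fixpoint after 3 passes: D(V) = {}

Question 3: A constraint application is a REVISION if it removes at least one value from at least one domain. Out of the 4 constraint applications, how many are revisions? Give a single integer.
Answer: 3

Derivation:
Constraint 1 (Y < U) on D(Y)={2,4,5,6} D(U)={2,3,6}: Y {2,4,5,6}->{2,4,5}; U {2,3,6}->{3,6} => REVISION
Constraint 2 (Y != V) on D(Y)={2,4,5} D(V)={2,3,4,5,6}: no change => not a revision
Constraint 3 (Y + U = V) on D(Y)={2,4,5} D(U)={3,6} D(V)={2,3,4,5,6}: Y {2,4,5}->{2}; U {3,6}->{3}; V {2,3,4,5,6}->{5} => REVISION
Constraint 4 (V < U) on D(V)={5} D(U)={3}: V {5}->{}; U {3}->{} => REVISION
Total revisions = 3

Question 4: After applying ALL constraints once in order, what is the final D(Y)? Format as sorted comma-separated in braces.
Constraint 1 (Y < U) on D(Y)={2,4,5,6} D(U)={2,3,6}: Y {2,4,5,6}->{2,4,5}; U {2,3,6}->{3,6}
Constraint 2 (Y != V) on D(Y)={2,4,5} D(V)={2,3,4,5,6}: no change
Constraint 3 (Y + U = V) on D(Y)={2,4,5} D(U)={3,6} D(V)={2,3,4,5,6}: Y {2,4,5}->{2}; U {3,6}->{3}; V {2,3,4,5,6}->{5}
Constraint 4 (V < U) on D(V)={5} D(U)={3}: V {5}->{}; U {3}->{}
So after all 4 constraints: D(Y) = {2}

Answer: {2}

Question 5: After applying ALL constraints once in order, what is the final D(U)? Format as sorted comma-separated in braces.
Answer: {}

Derivation:
Constraint 1 (Y < U) on D(Y)={2,4,5,6} D(U)={2,3,6}: Y {2,4,5,6}->{2,4,5}; U {2,3,6}->{3,6}
Constraint 2 (Y != V) on D(Y)={2,4,5} D(V)={2,3,4,5,6}: no change
Constraint 3 (Y + U = V) on D(Y)={2,4,5} D(U)={3,6} D(V)={2,3,4,5,6}: Y {2,4,5}->{2}; U {3,6}->{3}; V {2,3,4,5,6}->{5}
Constraint 4 (V < U) on D(V)={5} D(U)={3}: V {5}->{}; U {3}->{}
So after all 4 constraints: D(U) = {}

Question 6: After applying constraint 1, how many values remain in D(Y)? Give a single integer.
Constraint 1 (Y < U) on D(Y)={2,4,5,6} D(U)={2,3,6}: Y {2,4,5,6}->{2,4,5}; U {2,3,6}->{3,6}
So after constraint 1: D(Y)={2,4,5}, size = 3

Answer: 3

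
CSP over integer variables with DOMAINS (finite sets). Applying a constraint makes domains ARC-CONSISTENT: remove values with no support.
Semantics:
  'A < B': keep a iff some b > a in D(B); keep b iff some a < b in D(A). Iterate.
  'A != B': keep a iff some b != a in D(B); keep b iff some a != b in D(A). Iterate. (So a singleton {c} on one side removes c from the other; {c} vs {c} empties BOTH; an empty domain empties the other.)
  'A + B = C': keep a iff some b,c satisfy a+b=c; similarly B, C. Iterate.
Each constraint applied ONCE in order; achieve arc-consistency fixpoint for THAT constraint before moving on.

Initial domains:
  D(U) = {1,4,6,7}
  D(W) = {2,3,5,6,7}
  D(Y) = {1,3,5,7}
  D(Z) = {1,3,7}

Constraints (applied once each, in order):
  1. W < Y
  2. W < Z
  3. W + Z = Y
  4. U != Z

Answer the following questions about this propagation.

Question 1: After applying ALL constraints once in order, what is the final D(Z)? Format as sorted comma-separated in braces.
Answer: {3}

Derivation:
Constraint 1 (W < Y) on D(W)={2,3,5,6,7} D(Y)={1,3,5,7}: W {2,3,5,6,7}->{2,3,5,6}; Y {1,3,5,7}->{3,5,7}
Constraint 2 (W < Z) on D(W)={2,3,5,6} D(Z)={1,3,7}: Z {1,3,7}->{3,7}
Constraint 3 (W + Z = Y) on D(W)={2,3,5,6} D(Z)={3,7} D(Y)={3,5,7}: W {2,3,5,6}->{2}; Z {3,7}->{3}; Y {3,5,7}->{5}
Constraint 4 (U != Z) on D(U)={1,4,6,7} D(Z)={3}: no change
So after all 4 constraints: D(Z) = {3}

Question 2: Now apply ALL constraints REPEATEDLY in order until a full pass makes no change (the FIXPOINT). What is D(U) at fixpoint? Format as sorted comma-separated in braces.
Answer: {1,4,6,7}

Derivation:
pass 0 (initial): D(U)={1,4,6,7}
pass 1: W {2,3,5,6,7}->{2}; Y {1,3,5,7}->{5}; Z {1,3,7}->{3}
pass 2: no change
Fixpoint after 2 passes: D(U) = {1,4,6,7}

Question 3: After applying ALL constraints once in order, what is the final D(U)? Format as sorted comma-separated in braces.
Answer: {1,4,6,7}

Derivation:
Constraint 1 (W < Y) on D(W)={2,3,5,6,7} D(Y)={1,3,5,7}: W {2,3,5,6,7}->{2,3,5,6}; Y {1,3,5,7}->{3,5,7}
Constraint 2 (W < Z) on D(W)={2,3,5,6} D(Z)={1,3,7}: Z {1,3,7}->{3,7}
Constraint 3 (W + Z = Y) on D(W)={2,3,5,6} D(Z)={3,7} D(Y)={3,5,7}: W {2,3,5,6}->{2}; Z {3,7}->{3}; Y {3,5,7}->{5}
Constraint 4 (U != Z) on D(U)={1,4,6,7} D(Z)={3}: no change
So after all 4 constraints: D(U) = {1,4,6,7}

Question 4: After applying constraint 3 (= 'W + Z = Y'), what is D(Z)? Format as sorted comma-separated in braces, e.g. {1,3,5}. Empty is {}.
Answer: {3}

Derivation:
Constraint 1 (W < Y) on D(W)={2,3,5,6,7} D(Y)={1,3,5,7}: W {2,3,5,6,7}->{2,3,5,6}; Y {1,3,5,7}->{3,5,7}
Constraint 2 (W < Z) on D(W)={2,3,5,6} D(Z)={1,3,7}: Z {1,3,7}->{3,7}
Constraint 3 (W + Z = Y) on D(W)={2,3,5,6} D(Z)={3,7} D(Y)={3,5,7}: W {2,3,5,6}->{2}; Z {3,7}->{3}; Y {3,5,7}->{5}
So after constraint 3: D(Z) = {3}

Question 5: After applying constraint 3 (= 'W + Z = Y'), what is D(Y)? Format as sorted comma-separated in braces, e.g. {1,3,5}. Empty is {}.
Constraint 1 (W < Y) on D(W)={2,3,5,6,7} D(Y)={1,3,5,7}: W {2,3,5,6,7}->{2,3,5,6}; Y {1,3,5,7}->{3,5,7}
Constraint 2 (W < Z) on D(W)={2,3,5,6} D(Z)={1,3,7}: Z {1,3,7}->{3,7}
Constraint 3 (W + Z = Y) on D(W)={2,3,5,6} D(Z)={3,7} D(Y)={3,5,7}: W {2,3,5,6}->{2}; Z {3,7}->{3}; Y {3,5,7}->{5}
So after constraint 3: D(Y) = {5}

Answer: {5}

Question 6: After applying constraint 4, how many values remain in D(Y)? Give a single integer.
Constraint 1 (W < Y) on D(W)={2,3,5,6,7} D(Y)={1,3,5,7}: W {2,3,5,6,7}->{2,3,5,6}; Y {1,3,5,7}->{3,5,7}
Constraint 2 (W < Z) on D(W)={2,3,5,6} D(Z)={1,3,7}: Z {1,3,7}->{3,7}
Constraint 3 (W + Z = Y) on D(W)={2,3,5,6} D(Z)={3,7} D(Y)={3,5,7}: W {2,3,5,6}->{2}; Z {3,7}->{3}; Y {3,5,7}->{5}
Constraint 4 (U != Z) on D(U)={1,4,6,7} D(Z)={3}: no change
So after constraint 4: D(Y)={5}, size = 1

Answer: 1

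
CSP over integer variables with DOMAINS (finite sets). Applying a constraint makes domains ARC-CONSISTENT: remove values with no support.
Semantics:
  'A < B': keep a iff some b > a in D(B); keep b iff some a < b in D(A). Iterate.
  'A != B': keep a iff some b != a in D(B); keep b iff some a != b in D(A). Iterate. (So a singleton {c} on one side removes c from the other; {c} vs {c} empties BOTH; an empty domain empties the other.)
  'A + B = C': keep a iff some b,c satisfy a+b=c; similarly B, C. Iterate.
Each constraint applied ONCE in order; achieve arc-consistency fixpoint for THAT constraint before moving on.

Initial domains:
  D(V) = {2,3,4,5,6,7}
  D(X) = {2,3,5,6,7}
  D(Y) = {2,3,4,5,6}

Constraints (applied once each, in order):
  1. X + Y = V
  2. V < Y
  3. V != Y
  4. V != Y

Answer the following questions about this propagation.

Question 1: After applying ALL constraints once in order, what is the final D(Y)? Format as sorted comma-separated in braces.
Constraint 1 (X + Y = V) on D(X)={2,3,5,6,7} D(Y)={2,3,4,5,6} D(V)={2,3,4,5,6,7}: X {2,3,5,6,7}->{2,3,5}; Y {2,3,4,5,6}->{2,3,4,5}; V {2,3,4,5,6,7}->{4,5,6,7}
Constraint 2 (V < Y) on D(V)={4,5,6,7} D(Y)={2,3,4,5}: V {4,5,6,7}->{4}; Y {2,3,4,5}->{5}
Constraint 3 (V != Y) on D(V)={4} D(Y)={5}: no change
Constraint 4 (V != Y) on D(V)={4} D(Y)={5}: no change
So after all 4 constraints: D(Y) = {5}

Answer: {5}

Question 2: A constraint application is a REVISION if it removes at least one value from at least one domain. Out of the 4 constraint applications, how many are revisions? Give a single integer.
Constraint 1 (X + Y = V) on D(X)={2,3,5,6,7} D(Y)={2,3,4,5,6} D(V)={2,3,4,5,6,7}: X {2,3,5,6,7}->{2,3,5}; Y {2,3,4,5,6}->{2,3,4,5}; V {2,3,4,5,6,7}->{4,5,6,7} => REVISION
Constraint 2 (V < Y) on D(V)={4,5,6,7} D(Y)={2,3,4,5}: V {4,5,6,7}->{4}; Y {2,3,4,5}->{5} => REVISION
Constraint 3 (V != Y) on D(V)={4} D(Y)={5}: no change => not a revision
Constraint 4 (V != Y) on D(V)={4} D(Y)={5}: no change => not a revision
Total revisions = 2

Answer: 2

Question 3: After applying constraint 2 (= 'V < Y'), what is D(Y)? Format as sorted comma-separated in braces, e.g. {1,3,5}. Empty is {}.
Answer: {5}

Derivation:
Constraint 1 (X + Y = V) on D(X)={2,3,5,6,7} D(Y)={2,3,4,5,6} D(V)={2,3,4,5,6,7}: X {2,3,5,6,7}->{2,3,5}; Y {2,3,4,5,6}->{2,3,4,5}; V {2,3,4,5,6,7}->{4,5,6,7}
Constraint 2 (V < Y) on D(V)={4,5,6,7} D(Y)={2,3,4,5}: V {4,5,6,7}->{4}; Y {2,3,4,5}->{5}
So after constraint 2: D(Y) = {5}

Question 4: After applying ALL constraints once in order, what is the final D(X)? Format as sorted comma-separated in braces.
Constraint 1 (X + Y = V) on D(X)={2,3,5,6,7} D(Y)={2,3,4,5,6} D(V)={2,3,4,5,6,7}: X {2,3,5,6,7}->{2,3,5}; Y {2,3,4,5,6}->{2,3,4,5}; V {2,3,4,5,6,7}->{4,5,6,7}
Constraint 2 (V < Y) on D(V)={4,5,6,7} D(Y)={2,3,4,5}: V {4,5,6,7}->{4}; Y {2,3,4,5}->{5}
Constraint 3 (V != Y) on D(V)={4} D(Y)={5}: no change
Constraint 4 (V != Y) on D(V)={4} D(Y)={5}: no change
So after all 4 constraints: D(X) = {2,3,5}

Answer: {2,3,5}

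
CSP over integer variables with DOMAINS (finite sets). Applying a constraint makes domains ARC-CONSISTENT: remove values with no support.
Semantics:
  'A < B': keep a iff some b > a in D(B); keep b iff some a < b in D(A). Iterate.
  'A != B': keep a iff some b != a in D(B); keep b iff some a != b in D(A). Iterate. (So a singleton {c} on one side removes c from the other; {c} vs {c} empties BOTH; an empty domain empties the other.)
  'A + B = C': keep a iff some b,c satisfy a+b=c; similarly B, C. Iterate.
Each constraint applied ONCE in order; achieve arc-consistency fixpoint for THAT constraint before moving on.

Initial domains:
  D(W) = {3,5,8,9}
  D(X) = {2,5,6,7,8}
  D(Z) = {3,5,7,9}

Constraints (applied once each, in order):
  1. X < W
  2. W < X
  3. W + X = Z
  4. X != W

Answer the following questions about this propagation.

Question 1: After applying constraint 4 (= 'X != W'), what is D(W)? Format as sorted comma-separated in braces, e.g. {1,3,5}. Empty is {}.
Constraint 1 (X < W) on D(X)={2,5,6,7,8} D(W)={3,5,8,9}: no change
Constraint 2 (W < X) on D(W)={3,5,8,9} D(X)={2,5,6,7,8}: W {3,5,8,9}->{3,5}; X {2,5,6,7,8}->{5,6,7,8}
Constraint 3 (W + X = Z) on D(W)={3,5} D(X)={5,6,7,8} D(Z)={3,5,7,9}: W {3,5}->{3}; X {5,6,7,8}->{6}; Z {3,5,7,9}->{9}
Constraint 4 (X != W) on D(X)={6} D(W)={3}: no change
So after constraint 4: D(W) = {3}

Answer: {3}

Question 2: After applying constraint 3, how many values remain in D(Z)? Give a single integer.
Constraint 1 (X < W) on D(X)={2,5,6,7,8} D(W)={3,5,8,9}: no change
Constraint 2 (W < X) on D(W)={3,5,8,9} D(X)={2,5,6,7,8}: W {3,5,8,9}->{3,5}; X {2,5,6,7,8}->{5,6,7,8}
Constraint 3 (W + X = Z) on D(W)={3,5} D(X)={5,6,7,8} D(Z)={3,5,7,9}: W {3,5}->{3}; X {5,6,7,8}->{6}; Z {3,5,7,9}->{9}
So after constraint 3: D(Z)={9}, size = 1

Answer: 1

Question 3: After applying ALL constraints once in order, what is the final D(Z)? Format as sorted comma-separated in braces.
Constraint 1 (X < W) on D(X)={2,5,6,7,8} D(W)={3,5,8,9}: no change
Constraint 2 (W < X) on D(W)={3,5,8,9} D(X)={2,5,6,7,8}: W {3,5,8,9}->{3,5}; X {2,5,6,7,8}->{5,6,7,8}
Constraint 3 (W + X = Z) on D(W)={3,5} D(X)={5,6,7,8} D(Z)={3,5,7,9}: W {3,5}->{3}; X {5,6,7,8}->{6}; Z {3,5,7,9}->{9}
Constraint 4 (X != W) on D(X)={6} D(W)={3}: no change
So after all 4 constraints: D(Z) = {9}

Answer: {9}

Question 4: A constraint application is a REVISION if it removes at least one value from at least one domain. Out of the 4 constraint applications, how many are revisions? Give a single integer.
Constraint 1 (X < W) on D(X)={2,5,6,7,8} D(W)={3,5,8,9}: no change => not a revision
Constraint 2 (W < X) on D(W)={3,5,8,9} D(X)={2,5,6,7,8}: W {3,5,8,9}->{3,5}; X {2,5,6,7,8}->{5,6,7,8} => REVISION
Constraint 3 (W + X = Z) on D(W)={3,5} D(X)={5,6,7,8} D(Z)={3,5,7,9}: W {3,5}->{3}; X {5,6,7,8}->{6}; Z {3,5,7,9}->{9} => REVISION
Constraint 4 (X != W) on D(X)={6} D(W)={3}: no change => not a revision
Total revisions = 2

Answer: 2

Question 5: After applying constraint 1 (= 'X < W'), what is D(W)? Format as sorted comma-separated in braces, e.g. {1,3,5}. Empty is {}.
Constraint 1 (X < W) on D(X)={2,5,6,7,8} D(W)={3,5,8,9}: no change
So after constraint 1: D(W) = {3,5,8,9}

Answer: {3,5,8,9}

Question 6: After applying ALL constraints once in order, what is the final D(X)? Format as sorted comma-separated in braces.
Answer: {6}

Derivation:
Constraint 1 (X < W) on D(X)={2,5,6,7,8} D(W)={3,5,8,9}: no change
Constraint 2 (W < X) on D(W)={3,5,8,9} D(X)={2,5,6,7,8}: W {3,5,8,9}->{3,5}; X {2,5,6,7,8}->{5,6,7,8}
Constraint 3 (W + X = Z) on D(W)={3,5} D(X)={5,6,7,8} D(Z)={3,5,7,9}: W {3,5}->{3}; X {5,6,7,8}->{6}; Z {3,5,7,9}->{9}
Constraint 4 (X != W) on D(X)={6} D(W)={3}: no change
So after all 4 constraints: D(X) = {6}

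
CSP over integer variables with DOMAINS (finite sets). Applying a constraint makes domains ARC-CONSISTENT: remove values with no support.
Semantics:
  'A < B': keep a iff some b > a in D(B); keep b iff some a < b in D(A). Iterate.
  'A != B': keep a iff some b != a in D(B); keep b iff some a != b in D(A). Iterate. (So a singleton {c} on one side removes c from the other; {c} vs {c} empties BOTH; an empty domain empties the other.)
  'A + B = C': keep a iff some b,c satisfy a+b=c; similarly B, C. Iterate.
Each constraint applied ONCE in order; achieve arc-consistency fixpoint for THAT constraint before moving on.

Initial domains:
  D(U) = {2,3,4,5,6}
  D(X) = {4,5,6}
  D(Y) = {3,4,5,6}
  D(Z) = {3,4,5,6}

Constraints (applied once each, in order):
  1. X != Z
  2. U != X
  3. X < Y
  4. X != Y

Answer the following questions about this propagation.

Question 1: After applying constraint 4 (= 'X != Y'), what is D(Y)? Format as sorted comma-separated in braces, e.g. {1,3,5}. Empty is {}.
Answer: {5,6}

Derivation:
Constraint 1 (X != Z) on D(X)={4,5,6} D(Z)={3,4,5,6}: no change
Constraint 2 (U != X) on D(U)={2,3,4,5,6} D(X)={4,5,6}: no change
Constraint 3 (X < Y) on D(X)={4,5,6} D(Y)={3,4,5,6}: X {4,5,6}->{4,5}; Y {3,4,5,6}->{5,6}
Constraint 4 (X != Y) on D(X)={4,5} D(Y)={5,6}: no change
So after constraint 4: D(Y) = {5,6}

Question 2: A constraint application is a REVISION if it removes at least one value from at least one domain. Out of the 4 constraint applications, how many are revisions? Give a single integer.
Answer: 1

Derivation:
Constraint 1 (X != Z) on D(X)={4,5,6} D(Z)={3,4,5,6}: no change => not a revision
Constraint 2 (U != X) on D(U)={2,3,4,5,6} D(X)={4,5,6}: no change => not a revision
Constraint 3 (X < Y) on D(X)={4,5,6} D(Y)={3,4,5,6}: X {4,5,6}->{4,5}; Y {3,4,5,6}->{5,6} => REVISION
Constraint 4 (X != Y) on D(X)={4,5} D(Y)={5,6}: no change => not a revision
Total revisions = 1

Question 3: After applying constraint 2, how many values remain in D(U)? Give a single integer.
Constraint 1 (X != Z) on D(X)={4,5,6} D(Z)={3,4,5,6}: no change
Constraint 2 (U != X) on D(U)={2,3,4,5,6} D(X)={4,5,6}: no change
So after constraint 2: D(U)={2,3,4,5,6}, size = 5

Answer: 5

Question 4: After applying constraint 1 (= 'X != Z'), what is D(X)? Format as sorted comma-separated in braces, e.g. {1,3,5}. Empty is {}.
Answer: {4,5,6}

Derivation:
Constraint 1 (X != Z) on D(X)={4,5,6} D(Z)={3,4,5,6}: no change
So after constraint 1: D(X) = {4,5,6}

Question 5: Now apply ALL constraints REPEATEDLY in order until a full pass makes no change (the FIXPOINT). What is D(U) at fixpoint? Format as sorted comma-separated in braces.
pass 0 (initial): D(U)={2,3,4,5,6}
pass 1: X {4,5,6}->{4,5}; Y {3,4,5,6}->{5,6}
pass 2: no change
Fixpoint after 2 passes: D(U) = {2,3,4,5,6}

Answer: {2,3,4,5,6}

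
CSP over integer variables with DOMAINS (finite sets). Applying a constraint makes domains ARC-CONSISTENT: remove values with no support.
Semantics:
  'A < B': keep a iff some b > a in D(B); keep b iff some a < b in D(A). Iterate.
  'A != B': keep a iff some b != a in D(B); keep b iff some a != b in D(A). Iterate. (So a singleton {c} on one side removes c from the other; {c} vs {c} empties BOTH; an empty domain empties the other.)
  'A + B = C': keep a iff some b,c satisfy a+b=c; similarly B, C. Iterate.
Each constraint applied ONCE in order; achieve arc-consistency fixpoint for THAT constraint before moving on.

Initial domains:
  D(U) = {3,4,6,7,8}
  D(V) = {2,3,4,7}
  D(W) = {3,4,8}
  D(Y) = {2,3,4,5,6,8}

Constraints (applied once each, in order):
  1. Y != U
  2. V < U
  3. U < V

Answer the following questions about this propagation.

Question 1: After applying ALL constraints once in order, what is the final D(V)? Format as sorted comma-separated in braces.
Answer: {4,7}

Derivation:
Constraint 1 (Y != U) on D(Y)={2,3,4,5,6,8} D(U)={3,4,6,7,8}: no change
Constraint 2 (V < U) on D(V)={2,3,4,7} D(U)={3,4,6,7,8}: no change
Constraint 3 (U < V) on D(U)={3,4,6,7,8} D(V)={2,3,4,7}: U {3,4,6,7,8}->{3,4,6}; V {2,3,4,7}->{4,7}
So after all 3 constraints: D(V) = {4,7}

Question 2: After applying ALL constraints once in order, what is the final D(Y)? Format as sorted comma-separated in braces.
Answer: {2,3,4,5,6,8}

Derivation:
Constraint 1 (Y != U) on D(Y)={2,3,4,5,6,8} D(U)={3,4,6,7,8}: no change
Constraint 2 (V < U) on D(V)={2,3,4,7} D(U)={3,4,6,7,8}: no change
Constraint 3 (U < V) on D(U)={3,4,6,7,8} D(V)={2,3,4,7}: U {3,4,6,7,8}->{3,4,6}; V {2,3,4,7}->{4,7}
So after all 3 constraints: D(Y) = {2,3,4,5,6,8}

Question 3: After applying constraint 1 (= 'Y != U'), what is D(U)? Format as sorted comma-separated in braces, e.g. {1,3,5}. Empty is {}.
Answer: {3,4,6,7,8}

Derivation:
Constraint 1 (Y != U) on D(Y)={2,3,4,5,6,8} D(U)={3,4,6,7,8}: no change
So after constraint 1: D(U) = {3,4,6,7,8}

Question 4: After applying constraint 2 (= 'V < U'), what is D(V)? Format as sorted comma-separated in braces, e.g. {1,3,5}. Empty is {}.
Constraint 1 (Y != U) on D(Y)={2,3,4,5,6,8} D(U)={3,4,6,7,8}: no change
Constraint 2 (V < U) on D(V)={2,3,4,7} D(U)={3,4,6,7,8}: no change
So after constraint 2: D(V) = {2,3,4,7}

Answer: {2,3,4,7}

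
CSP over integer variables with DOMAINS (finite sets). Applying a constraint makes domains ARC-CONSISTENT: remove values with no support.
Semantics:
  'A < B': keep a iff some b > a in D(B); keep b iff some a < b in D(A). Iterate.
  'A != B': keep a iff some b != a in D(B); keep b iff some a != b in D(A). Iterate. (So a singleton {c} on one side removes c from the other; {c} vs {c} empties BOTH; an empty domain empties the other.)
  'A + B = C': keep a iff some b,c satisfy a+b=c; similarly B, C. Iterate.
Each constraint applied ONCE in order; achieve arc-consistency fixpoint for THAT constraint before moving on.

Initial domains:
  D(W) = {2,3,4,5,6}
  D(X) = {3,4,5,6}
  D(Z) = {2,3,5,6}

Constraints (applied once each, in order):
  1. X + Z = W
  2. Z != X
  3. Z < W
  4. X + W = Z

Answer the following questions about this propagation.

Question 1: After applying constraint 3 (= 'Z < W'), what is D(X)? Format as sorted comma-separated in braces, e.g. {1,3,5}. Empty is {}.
Constraint 1 (X + Z = W) on D(X)={3,4,5,6} D(Z)={2,3,5,6} D(W)={2,3,4,5,6}: X {3,4,5,6}->{3,4}; Z {2,3,5,6}->{2,3}; W {2,3,4,5,6}->{5,6}
Constraint 2 (Z != X) on D(Z)={2,3} D(X)={3,4}: no change
Constraint 3 (Z < W) on D(Z)={2,3} D(W)={5,6}: no change
So after constraint 3: D(X) = {3,4}

Answer: {3,4}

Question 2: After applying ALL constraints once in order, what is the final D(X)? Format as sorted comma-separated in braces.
Answer: {}

Derivation:
Constraint 1 (X + Z = W) on D(X)={3,4,5,6} D(Z)={2,3,5,6} D(W)={2,3,4,5,6}: X {3,4,5,6}->{3,4}; Z {2,3,5,6}->{2,3}; W {2,3,4,5,6}->{5,6}
Constraint 2 (Z != X) on D(Z)={2,3} D(X)={3,4}: no change
Constraint 3 (Z < W) on D(Z)={2,3} D(W)={5,6}: no change
Constraint 4 (X + W = Z) on D(X)={3,4} D(W)={5,6} D(Z)={2,3}: X {3,4}->{}; W {5,6}->{}; Z {2,3}->{}
So after all 4 constraints: D(X) = {}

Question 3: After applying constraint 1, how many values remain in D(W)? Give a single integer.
Constraint 1 (X + Z = W) on D(X)={3,4,5,6} D(Z)={2,3,5,6} D(W)={2,3,4,5,6}: X {3,4,5,6}->{3,4}; Z {2,3,5,6}->{2,3}; W {2,3,4,5,6}->{5,6}
So after constraint 1: D(W)={5,6}, size = 2

Answer: 2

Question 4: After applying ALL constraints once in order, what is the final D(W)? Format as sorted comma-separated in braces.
Answer: {}

Derivation:
Constraint 1 (X + Z = W) on D(X)={3,4,5,6} D(Z)={2,3,5,6} D(W)={2,3,4,5,6}: X {3,4,5,6}->{3,4}; Z {2,3,5,6}->{2,3}; W {2,3,4,5,6}->{5,6}
Constraint 2 (Z != X) on D(Z)={2,3} D(X)={3,4}: no change
Constraint 3 (Z < W) on D(Z)={2,3} D(W)={5,6}: no change
Constraint 4 (X + W = Z) on D(X)={3,4} D(W)={5,6} D(Z)={2,3}: X {3,4}->{}; W {5,6}->{}; Z {2,3}->{}
So after all 4 constraints: D(W) = {}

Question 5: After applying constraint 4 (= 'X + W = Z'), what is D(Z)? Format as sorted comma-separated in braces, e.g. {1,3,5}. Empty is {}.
Answer: {}

Derivation:
Constraint 1 (X + Z = W) on D(X)={3,4,5,6} D(Z)={2,3,5,6} D(W)={2,3,4,5,6}: X {3,4,5,6}->{3,4}; Z {2,3,5,6}->{2,3}; W {2,3,4,5,6}->{5,6}
Constraint 2 (Z != X) on D(Z)={2,3} D(X)={3,4}: no change
Constraint 3 (Z < W) on D(Z)={2,3} D(W)={5,6}: no change
Constraint 4 (X + W = Z) on D(X)={3,4} D(W)={5,6} D(Z)={2,3}: X {3,4}->{}; W {5,6}->{}; Z {2,3}->{}
So after constraint 4: D(Z) = {}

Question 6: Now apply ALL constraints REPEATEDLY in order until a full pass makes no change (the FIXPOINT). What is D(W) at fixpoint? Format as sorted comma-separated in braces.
Answer: {}

Derivation:
pass 0 (initial): D(W)={2,3,4,5,6}
pass 1: W {2,3,4,5,6}->{}; X {3,4,5,6}->{}; Z {2,3,5,6}->{}
pass 2: no change
Fixpoint after 2 passes: D(W) = {}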